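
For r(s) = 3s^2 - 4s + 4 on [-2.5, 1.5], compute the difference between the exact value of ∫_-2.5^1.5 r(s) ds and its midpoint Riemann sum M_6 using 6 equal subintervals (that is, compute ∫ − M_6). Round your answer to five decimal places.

Exact integral: ∫_-2.5^1.5 r(s) ds = 43.
M_6 ≈ 42.5555556.
Error ≈ 43 − 42.5555556 ≈ 0.44444.

0.44444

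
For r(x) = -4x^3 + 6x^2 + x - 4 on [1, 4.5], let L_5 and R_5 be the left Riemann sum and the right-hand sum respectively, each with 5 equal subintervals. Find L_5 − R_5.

169.05

L_5 = -156.38.
R_5 = -325.43.
L_5 − R_5 = 169.05.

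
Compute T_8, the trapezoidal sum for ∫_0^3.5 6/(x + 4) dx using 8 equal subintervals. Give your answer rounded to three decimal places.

Δx = (3.5 − 0)/8 = 0.4375.
f(0) = 1.5, f(0.4375) = 96/71, f(0.875) = 16/13, f(1.3125) = 96/85, f(1.75) = 24/23, f(2.1875) = 32/33, f(2.625) = 48/53, f(3.0625) = 96/113, f(3.5) = 0.8.
T_8 = (Δx/2)·[f(x_0) + 2f(x_1) + ... + 2f(x_{7}) + f(x_8)].
Sum ≈ 3.776.

3.776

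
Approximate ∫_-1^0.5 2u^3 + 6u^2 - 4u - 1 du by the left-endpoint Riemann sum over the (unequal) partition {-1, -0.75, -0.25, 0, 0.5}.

3.6015625

Subinterval widths: 0.25, 0.5, 0.25, 0.5.
Left endpoints: -1, -0.75, -0.25, 0.
f(-1) = 7, f(-0.75) = 4.53125, f(-0.25) = 0.34375, f(0) = -1.
Sum = Σ Δu_i · f(u_i).
Sum = 3.6015625.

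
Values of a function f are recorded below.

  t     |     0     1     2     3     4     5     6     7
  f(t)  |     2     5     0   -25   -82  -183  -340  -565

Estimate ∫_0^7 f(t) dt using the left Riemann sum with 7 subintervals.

Δt = 1.
Sum = 1·[2 + 5 + 0 + (-25) + (-82) + (-183) + (-340)] = -623.

-623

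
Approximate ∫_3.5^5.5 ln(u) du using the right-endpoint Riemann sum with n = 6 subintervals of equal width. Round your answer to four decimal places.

3.0658

Δu = (5.5 − 3.5)/6 = 1/3.
Right endpoints: 23/6, 25/6, 4.5, 29/6, 31/6, 5.5.
f(23/6) ≈ 1.3437, f(25/6) ≈ 1.4271, f(4.5) ≈ 1.5041, f(29/6) ≈ 1.5755, f(31/6) ≈ 1.6422, f(5.5) ≈ 1.7047.
Sum = Δu · [f(23/6) + f(25/6) + f(4.5) + ...].
Sum ≈ 3.0658.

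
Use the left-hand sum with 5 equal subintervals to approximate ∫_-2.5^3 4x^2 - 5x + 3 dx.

Δx = (3 − (-2.5))/5 = 1.1.
Left endpoints: -2.5, -1.4, -0.3, 0.8, 1.9.
f(-2.5) = 40.5, f(-1.4) = 17.84, f(-0.3) = 4.86, f(0.8) = 1.56, f(1.9) = 7.94.
Sum = Δx · [f(-2.5) + f(-1.4) + f(-0.3) + f(0.8) + f(1.9)].
Sum = 79.97.

79.97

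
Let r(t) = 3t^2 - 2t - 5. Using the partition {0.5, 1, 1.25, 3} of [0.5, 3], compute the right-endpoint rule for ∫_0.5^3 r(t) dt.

Subinterval widths: 0.5, 0.25, 1.75.
Right endpoints: 1, 1.25, 3.
r(1) = -4, r(1.25) = -2.8125, r(3) = 16.
Sum = Σ Δt_i · r(t_i).
Sum = 25.296875.

25.296875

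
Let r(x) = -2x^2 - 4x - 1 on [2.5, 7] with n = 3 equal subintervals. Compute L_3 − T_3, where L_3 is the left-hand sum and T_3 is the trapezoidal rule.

77.625

L_3 = -234.
T_3 = -311.625.
L_3 − T_3 = 77.625.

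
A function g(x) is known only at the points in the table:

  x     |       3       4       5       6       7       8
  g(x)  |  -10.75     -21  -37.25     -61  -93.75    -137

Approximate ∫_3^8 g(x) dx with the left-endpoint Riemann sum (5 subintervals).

-223.75

Δx = 1.
Sum = 1·[(-10.75) + (-21) + (-37.25) + (-61) + (-93.75)] = -223.75.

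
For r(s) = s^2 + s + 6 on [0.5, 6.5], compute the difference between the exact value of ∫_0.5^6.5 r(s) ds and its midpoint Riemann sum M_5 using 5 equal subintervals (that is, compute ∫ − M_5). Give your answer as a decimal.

0.72

Exact integral: ∫_0.5^6.5 r(s) ds = 148.5.
M_5 = 147.78.
Error = 148.5 − 147.78 = 0.72.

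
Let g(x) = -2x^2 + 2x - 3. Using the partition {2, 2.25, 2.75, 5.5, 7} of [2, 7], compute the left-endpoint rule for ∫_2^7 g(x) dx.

Subinterval widths: 0.25, 0.5, 2.75, 1.5.
Left endpoints: 2, 2.25, 2.75, 5.5.
g(2) = -7, g(2.25) = -8.625, g(2.75) = -12.625, g(5.5) = -52.5.
Sum = Σ Δx_i · g(x_i).
Sum = -119.53125.

-119.53125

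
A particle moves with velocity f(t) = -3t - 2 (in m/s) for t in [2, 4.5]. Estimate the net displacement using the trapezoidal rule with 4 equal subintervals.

Δt = (4.5 − 2)/4 = 0.625.
f(2) = -8, f(2.625) = -9.875, f(3.25) = -11.75, f(3.875) = -13.625, f(4.5) = -15.5.
T_4 = (Δt/2)·[f(t_0) + 2f(t_1) + 2f(t_2) + 2f(t_3) + f(t_4)].
Sum = -29.375.

-29.375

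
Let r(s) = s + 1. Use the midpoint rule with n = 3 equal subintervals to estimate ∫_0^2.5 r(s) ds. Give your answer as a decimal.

5.625

Δs = (2.5 − 0)/3 = 5/6.
Midpoints: 5/12, 1.25, 25/12.
r(5/12) = 17/12, r(1.25) = 2.25, r(25/12) = 37/12.
Sum = Δs · [r(5/12) + r(1.25) + r(25/12)].
Sum = 5.625.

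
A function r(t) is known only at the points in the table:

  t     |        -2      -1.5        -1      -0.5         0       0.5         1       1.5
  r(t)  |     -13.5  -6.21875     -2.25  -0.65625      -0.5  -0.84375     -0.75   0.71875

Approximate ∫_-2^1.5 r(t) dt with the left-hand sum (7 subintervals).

-12.359375

Δt = 0.5.
Sum = 0.5·[(-13.5) + (-6.21875) + (-2.25) + (-0.65625) + (-0.5) + (-0.84375) + (-0.75)] = -12.359375.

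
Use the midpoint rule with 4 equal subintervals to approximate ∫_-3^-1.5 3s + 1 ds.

Δs = (-1.5 − (-3))/4 = 0.375.
Midpoints: -2.8125, -2.4375, -2.0625, -1.6875.
f(-2.8125) = -7.4375, f(-2.4375) = -6.3125, f(-2.0625) = -5.1875, f(-1.6875) = -4.0625.
Sum = Δs · [f(-2.8125) + f(-2.4375) + f(-2.0625) + f(-1.6875)].
Sum = -8.625.

-8.625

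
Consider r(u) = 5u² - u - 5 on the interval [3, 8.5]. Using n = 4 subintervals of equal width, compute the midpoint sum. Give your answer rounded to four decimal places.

Δu = (8.5 − 3)/4 = 1.375.
Midpoints: 3.6875, 5.0625, 6.4375, 7.8125.
r(3.6875) = 59.30078125, r(5.0625) = 118.08203125, r(6.4375) = 195.76953125, r(7.8125) = 292.36328125.
Sum = Δu · [r(3.6875) + r(5.0625) + r(6.4375) + r(7.8125)].
Sum ≈ 915.0840.

915.0840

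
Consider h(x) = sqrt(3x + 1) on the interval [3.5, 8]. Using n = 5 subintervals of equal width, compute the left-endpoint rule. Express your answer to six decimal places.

18.377902

Δx = (8 − 3.5)/5 = 0.9.
Left endpoints: 3.5, 4.4, 5.3, 6.2, 7.1.
h(3.5) ≈ 3.391165, h(4.4) ≈ 3.768289, h(5.3) ≈ 4.110961, h(6.2) ≈ 4.427189, h(7.1) ≈ 4.722288.
Sum = Δx · [h(3.5) + h(4.4) + h(5.3) + h(6.2) + h(7.1)].
Sum ≈ 18.377902.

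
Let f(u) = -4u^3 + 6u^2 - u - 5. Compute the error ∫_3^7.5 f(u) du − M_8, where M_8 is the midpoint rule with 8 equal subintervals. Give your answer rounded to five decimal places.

-6.76318

Exact integral: ∫_3^7.5 f(u) du = -2339.4375.
M_8 ≈ -2332.6743164.
Error ≈ -2339.4375 − (-2332.6743164) ≈ -6.76318.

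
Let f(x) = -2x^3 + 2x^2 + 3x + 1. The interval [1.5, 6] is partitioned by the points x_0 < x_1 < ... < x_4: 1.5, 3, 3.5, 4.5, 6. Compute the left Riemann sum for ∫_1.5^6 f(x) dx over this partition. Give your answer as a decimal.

Subinterval widths: 1.5, 0.5, 1, 1.5.
Left endpoints: 1.5, 3, 3.5, 4.5.
f(1.5) = 3.25, f(3) = -26, f(3.5) = -49.75, f(4.5) = -127.25.
Sum = Σ Δx_i · f(x_i).
Sum = -248.75.

-248.75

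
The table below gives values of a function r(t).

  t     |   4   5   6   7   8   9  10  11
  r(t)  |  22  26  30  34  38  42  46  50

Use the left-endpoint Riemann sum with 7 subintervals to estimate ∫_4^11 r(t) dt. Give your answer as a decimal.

Δt = 1.
Sum = 1·[22 + 26 + 30 + 34 + 38 + 42 + 46] = 238.

238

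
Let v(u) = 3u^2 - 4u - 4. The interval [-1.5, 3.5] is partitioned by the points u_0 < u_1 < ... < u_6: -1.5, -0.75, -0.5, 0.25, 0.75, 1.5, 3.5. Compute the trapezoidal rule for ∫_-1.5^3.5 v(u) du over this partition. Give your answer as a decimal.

10.953125

Subinterval widths: 0.75, 0.25, 0.75, 0.5, 0.75, 2.
v(-1.5) = 8.75, v(-0.75) = 0.6875, v(-0.5) = -1.25, v(0.25) = -4.8125, v(0.75) = -5.3125, v(1.5) = -3.25, v(3.5) = 18.75.
On each subinterval the trapezoid contributes (Δu_i/2)·[v(u_{i-1}) + v(u_i)].
Sum = 10.953125.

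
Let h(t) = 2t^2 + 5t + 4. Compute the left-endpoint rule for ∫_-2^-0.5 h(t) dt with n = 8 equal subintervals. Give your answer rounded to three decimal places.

1.893

Δt = (-0.5 − (-2))/8 = 0.1875.
Left endpoints: -2, -1.8125, -1.625, -1.4375, -1.25, -1.0625, -0.875, -0.6875.
h(-2) = 2, h(-1.8125) = 1.5078125, h(-1.625) = 1.15625, h(-1.4375) = 0.9453125, h(-1.25) = 0.875, h(-1.0625) = 0.9453125, h(-0.875) = 1.15625, h(-0.6875) = 1.5078125.
Sum = Δt · [h(-2) + h(-1.8125) + h(-1.625) + ...].
Sum ≈ 1.893.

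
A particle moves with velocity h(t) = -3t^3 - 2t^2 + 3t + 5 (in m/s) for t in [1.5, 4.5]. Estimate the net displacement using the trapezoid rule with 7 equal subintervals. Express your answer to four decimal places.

-322.9133

Δt = (4.5 − 1.5)/7 = 3/7.
h(1.5) = -5.125, h(27/14) = -49865/2744, h(33/14) = -105179/2744, h(39/14) = -183893/2744, h(45/14) = -289895/2744, h(51/14) = -427073/2744, h(57/14) = -599315/2744, h(4.5) = -295.375.
T_7 = (Δt/2)·[h(t_0) + 2h(t_1) + ... + 2h(t_{6}) + h(t_7)].
Sum ≈ -322.9133.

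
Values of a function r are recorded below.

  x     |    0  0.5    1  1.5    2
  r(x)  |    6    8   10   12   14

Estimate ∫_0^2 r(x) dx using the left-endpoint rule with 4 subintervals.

Δx = 0.5.
Sum = 0.5·[6 + 8 + 10 + 12] = 18.

18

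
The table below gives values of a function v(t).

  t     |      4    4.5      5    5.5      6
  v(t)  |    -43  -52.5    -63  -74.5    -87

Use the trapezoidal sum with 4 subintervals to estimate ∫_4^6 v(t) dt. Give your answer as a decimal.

Δt = 0.5.
T_4 = (0.5/2)·[(-43) + 2·(-52.5) + 2·(-63) + 2·(-74.5) + (-87)] = -127.5.

-127.5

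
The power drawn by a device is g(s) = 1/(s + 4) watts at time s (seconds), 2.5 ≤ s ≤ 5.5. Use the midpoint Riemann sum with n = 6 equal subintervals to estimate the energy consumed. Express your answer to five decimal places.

Δs = (5.5 − 2.5)/6 = 0.5.
Midpoints: 2.75, 3.25, 3.75, 4.25, 4.75, 5.25.
g(2.75) = 4/27, g(3.25) = 4/29, g(3.75) = 4/31, g(4.25) = 4/33, g(4.75) = 4/35, g(5.25) = 4/37.
Sum = Δs · [g(2.75) + g(3.25) + g(3.75) + ...].
Sum ≈ 0.37936.

0.37936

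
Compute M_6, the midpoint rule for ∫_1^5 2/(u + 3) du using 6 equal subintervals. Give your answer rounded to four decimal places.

1.3846

Δu = (5 − 1)/6 = 2/3.
Midpoints: 4/3, 2, 8/3, 10/3, 4, 14/3.
f(4/3) = 6/13, f(2) = 0.4, f(8/3) = 6/17, f(10/3) = 6/19, f(4) = 2/7, f(14/3) = 6/23.
Sum = Δu · [f(4/3) + f(2) + f(8/3) + ...].
Sum ≈ 1.3846.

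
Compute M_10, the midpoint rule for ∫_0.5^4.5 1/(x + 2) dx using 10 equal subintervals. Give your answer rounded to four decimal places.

0.9546

Δx = (4.5 − 0.5)/10 = 0.4.
Midpoints: 0.7, 1.1, 1.5, 1.9, 2.3, 2.7, 3.1, 3.5, 3.9, 4.3.
f(0.7) = 10/27, f(1.1) = 10/31, f(1.5) = 2/7, f(1.9) = 10/39, f(2.3) = 10/43, f(2.7) = 10/47, f(3.1) = 10/51, f(3.5) = 2/11, f(3.9) = 10/59, f(4.3) = 10/63.
Sum = Δx · [f(0.7) + f(1.1) + f(1.5) + ...].
Sum ≈ 0.9546.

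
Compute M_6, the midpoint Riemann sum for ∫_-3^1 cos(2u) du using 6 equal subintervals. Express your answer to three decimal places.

Δu = (1 − (-3))/6 = 2/3.
Midpoints: -8/3, -2, -4/3, -2/3, 0, 2/3.
f(-8/3) ≈ 0.582, f(-2) ≈ -0.654, f(-4/3) ≈ -0.889, f(-2/3) ≈ 0.235, f(0) ≈ 1.000, f(2/3) ≈ 0.235.
Sum = Δu · [f(-8/3) + f(-2) + f(-4/3) + ...].
Sum ≈ 0.340.

0.340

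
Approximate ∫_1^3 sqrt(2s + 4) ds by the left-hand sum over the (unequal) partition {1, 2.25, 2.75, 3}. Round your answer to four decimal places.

Subinterval widths: 1.25, 0.5, 0.25.
Left endpoints: 1, 2.25, 2.75.
f(1) ≈ 2.4495, f(2.25) ≈ 2.9155, f(2.75) ≈ 3.0822.
Sum = Σ Δs_i · f(s_i).
Sum ≈ 5.2902.

5.2902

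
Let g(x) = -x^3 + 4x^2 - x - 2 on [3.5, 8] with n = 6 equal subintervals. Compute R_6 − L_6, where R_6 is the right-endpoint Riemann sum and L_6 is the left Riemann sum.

R_6 = -501.43359375.
L_6 = -301.46484375.
R_6 − L_6 = -199.96875.

-199.96875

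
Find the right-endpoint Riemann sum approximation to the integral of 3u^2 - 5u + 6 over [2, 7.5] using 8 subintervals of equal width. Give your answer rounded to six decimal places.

Δu = (7.5 − 2)/8 = 0.6875.
Right endpoints: 2.6875, 3.375, 4.0625, 4.75, 5.4375, 6.125, 6.8125, 7.5.
f(2.6875) = 14.23046875, f(3.375) = 23.296875, f(4.0625) = 35.19921875, f(4.75) = 49.9375, f(5.4375) = 67.51171875, f(6.125) = 87.921875, f(6.8125) = 111.16796875, f(7.5) = 137.25.
Sum = Δu · [f(2.6875) + f(3.375) + f(4.0625) + ...].
Sum ≈ 361.979492.

361.979492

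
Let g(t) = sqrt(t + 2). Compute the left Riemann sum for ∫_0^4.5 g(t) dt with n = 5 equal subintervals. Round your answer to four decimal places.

Δt = (4.5 − 0)/5 = 0.9.
Left endpoints: 0, 0.9, 1.8, 2.7, 3.6.
g(0) ≈ 1.4142, g(0.9) ≈ 1.7029, g(1.8) ≈ 1.9494, g(2.7) ≈ 2.1679, g(3.6) ≈ 2.3664.
Sum = Δt · [g(0) + g(0.9) + g(1.8) + g(2.7) + g(3.6)].
Sum ≈ 8.6408.

8.6408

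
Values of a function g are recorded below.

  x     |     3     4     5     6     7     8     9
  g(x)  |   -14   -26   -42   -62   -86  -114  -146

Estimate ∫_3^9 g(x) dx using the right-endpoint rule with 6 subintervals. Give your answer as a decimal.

-476

Δx = 1.
Sum = 1·[(-26) + (-42) + (-62) + (-86) + (-114) + (-146)] = -476.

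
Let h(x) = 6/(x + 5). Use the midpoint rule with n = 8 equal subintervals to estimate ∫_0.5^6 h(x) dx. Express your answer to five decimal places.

4.15596

Δx = (6 − 0.5)/8 = 0.6875.
Midpoints: 0.84375, 1.53125, 2.21875, 2.90625, 3.59375, 4.28125, 4.96875, 5.65625.
h(0.84375) = 192/187, h(1.53125) = 192/209, h(2.21875) = 64/77, h(2.90625) = 192/253, h(3.59375) = 192/275, h(4.28125) = 64/99, h(4.96875) = 192/319, h(5.65625) = 192/341.
Sum = Δx · [h(0.84375) + h(1.53125) + h(2.21875) + ...].
Sum ≈ 4.15596.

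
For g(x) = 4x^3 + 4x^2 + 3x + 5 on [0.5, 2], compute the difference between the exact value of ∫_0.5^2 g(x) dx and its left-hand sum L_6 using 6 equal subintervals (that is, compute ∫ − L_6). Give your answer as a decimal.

Exact integral: ∫_0.5^2 g(x) dx = 39.5625.
L_6 = 33.484375.
Error = 39.5625 − 33.484375 = 6.078125.

6.078125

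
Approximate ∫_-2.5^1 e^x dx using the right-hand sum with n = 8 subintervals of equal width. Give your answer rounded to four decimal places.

3.2548

Δx = (1 − (-2.5))/8 = 0.4375.
Right endpoints: -2.0625, -1.625, -1.1875, -0.75, -0.3125, 0.125, 0.5625, 1.
f(-2.0625) ≈ 0.1271, f(-1.625) ≈ 0.1969, f(-1.1875) ≈ 0.3050, f(-0.75) ≈ 0.4724, f(-0.3125) ≈ 0.7316, f(0.125) ≈ 1.1331, f(0.5625) ≈ 1.7551, f(1) ≈ 2.7183.
Sum = Δx · [f(-2.0625) + f(-1.625) + f(-1.1875) + ...].
Sum ≈ 3.2548.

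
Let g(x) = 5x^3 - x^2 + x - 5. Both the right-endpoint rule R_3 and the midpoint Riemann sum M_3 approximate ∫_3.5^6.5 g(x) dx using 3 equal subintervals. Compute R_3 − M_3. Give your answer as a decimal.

621.375

R_3 = 2569.375.
M_3 = 1948.
R_3 − M_3 = 621.375.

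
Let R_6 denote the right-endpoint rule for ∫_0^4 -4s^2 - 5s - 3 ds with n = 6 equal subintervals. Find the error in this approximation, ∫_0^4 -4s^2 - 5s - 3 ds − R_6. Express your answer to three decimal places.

29.185

Exact integral: ∫_0^4 f(s) ds ≈ -137.33333.
R_6 ≈ -166.51852.
Error ≈ -137.33333 − (-166.51852) ≈ 29.185.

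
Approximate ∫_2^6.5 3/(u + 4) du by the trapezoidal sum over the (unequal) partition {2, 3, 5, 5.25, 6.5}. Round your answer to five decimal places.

Subinterval widths: 1, 2, 0.25, 1.25.
f(2) = 0.5, f(3) = 3/7, f(5) = 1/3, f(5.25) = 12/37, f(6.5) = 2/7.
On each subinterval the trapezoid contributes (Δu_i/2)·[f(u_{i-1}) + f(u_i)].
Sum ≈ 1.68967.

1.68967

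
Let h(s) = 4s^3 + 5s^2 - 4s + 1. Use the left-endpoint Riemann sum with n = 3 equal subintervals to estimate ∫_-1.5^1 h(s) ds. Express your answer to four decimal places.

Δs = (1 − (-1.5))/3 = 5/6.
Left endpoints: -1.5, -2/3, 1/6.
h(-1.5) = 4.75, h(-2/3) = 127/27, h(1/6) = 53/108.
Sum = Δs · [h(-1.5) + h(-2/3) + h(1/6)].
Sum ≈ 8.2870.

8.2870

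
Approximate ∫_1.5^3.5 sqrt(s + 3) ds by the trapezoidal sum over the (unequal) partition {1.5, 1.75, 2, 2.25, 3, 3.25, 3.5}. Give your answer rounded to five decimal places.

Subinterval widths: 0.25, 0.25, 0.25, 0.75, 0.25, 0.25.
f(1.5) ≈ 2.12132, f(1.75) ≈ 2.17945, f(2) ≈ 2.23607, f(2.25) ≈ 2.29129, f(3) ≈ 2.44949, f(3.25) ≈ 2.50000, f(3.5) ≈ 2.54951.
On each subinterval the trapezoid contributes (Δs_i/2)·[f(s_{i-1}) + f(s_i)].
Sum ≈ 4.68312.

4.68312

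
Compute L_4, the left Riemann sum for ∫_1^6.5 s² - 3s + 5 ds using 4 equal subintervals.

41.55078125

Δs = (6.5 − 1)/4 = 1.375.
Left endpoints: 1, 2.375, 3.75, 5.125.
f(1) = 3, f(2.375) = 3.515625, f(3.75) = 7.8125, f(5.125) = 15.890625.
Sum = Δs · [f(1) + f(2.375) + f(3.75) + f(5.125)].
Sum = 41.55078125.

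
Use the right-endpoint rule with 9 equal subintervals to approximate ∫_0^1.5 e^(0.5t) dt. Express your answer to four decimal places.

2.3284

Δt = (1.5 − 0)/9 = 1/6.
Right endpoints: 1/6, 1/3, 0.5, 2/3, 5/6, 1, 7/6, 4/3, 1.5.
f(1/6) ≈ 1.0869, f(1/3) ≈ 1.1814, f(0.5) ≈ 1.2840, f(2/3) ≈ 1.3956, f(5/6) ≈ 1.5169, f(1) ≈ 1.6487, f(7/6) ≈ 1.7920, f(4/3) ≈ 1.9477, f(1.5) ≈ 2.1170.
Sum = Δt · [f(1/6) + f(1/3) + f(0.5) + ...].
Sum ≈ 2.3284.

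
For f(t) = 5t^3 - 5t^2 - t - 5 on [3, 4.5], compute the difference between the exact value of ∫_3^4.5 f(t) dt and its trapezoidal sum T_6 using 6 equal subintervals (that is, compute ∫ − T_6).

Exact integral: ∫_3^4.5 f(t) dt = 291.328125.
T_6 = 292.12890625.
Error = 291.328125 − 292.12890625 = -0.80078125.

-0.80078125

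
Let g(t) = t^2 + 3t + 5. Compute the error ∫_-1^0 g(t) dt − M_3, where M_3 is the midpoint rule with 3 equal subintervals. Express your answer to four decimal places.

Exact integral: ∫_-1^0 g(t) dt ≈ 3.833333.
M_3 ≈ 3.824074.
Error ≈ 3.833333 − 3.824074 ≈ 0.0093.

0.0093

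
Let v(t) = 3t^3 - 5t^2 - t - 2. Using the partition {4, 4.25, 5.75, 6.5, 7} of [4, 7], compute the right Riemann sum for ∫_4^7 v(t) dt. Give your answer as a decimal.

Subinterval widths: 0.25, 1.5, 0.75, 0.5.
Right endpoints: 4.25, 5.75, 6.5, 7.
v(4.25) = 133.734375, v(5.75) = 397.265625, v(6.5) = 604.125, v(7) = 775.
Sum = Σ Δt_i · v(t_i).
Sum = 1469.92578125.

1469.92578125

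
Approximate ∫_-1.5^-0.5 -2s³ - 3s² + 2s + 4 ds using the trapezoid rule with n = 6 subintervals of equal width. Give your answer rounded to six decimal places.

Δs = (-0.5 − (-1.5))/6 = 1/6.
f(-1.5) = 1, f(-4/3) = 20/27, f(-7/6) = 41/54, f(-1) = 1, f(-5/6) = 38/27, f(-2/3) = 52/27, f(-0.5) = 2.5.
T_6 = (Δs/2)·[f(s_0) + 2f(s_1) + ... + 2f(s_{5}) + f(s_6)].
Sum ≈ 1.263889.

1.263889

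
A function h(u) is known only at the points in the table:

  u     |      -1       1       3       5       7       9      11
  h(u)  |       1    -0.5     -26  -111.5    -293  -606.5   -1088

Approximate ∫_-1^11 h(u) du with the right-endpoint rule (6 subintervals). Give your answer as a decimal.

-4251

Δu = 2.
Sum = 2·[(-0.5) + (-26) + (-111.5) + (-293) + (-606.5) + (-1088)] = -4251.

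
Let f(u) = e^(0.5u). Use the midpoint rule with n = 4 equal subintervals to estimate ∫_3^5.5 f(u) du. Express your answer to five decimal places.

22.23132

Δu = (5.5 − 3)/4 = 0.625.
Midpoints: 3.3125, 3.9375, 4.5625, 5.1875.
f(3.3125) ≈ 5.23963, f(3.9375) ≈ 7.16172, f(4.5625) ≈ 9.78891, f(5.1875) ≈ 13.37985.
Sum = Δu · [f(3.3125) + f(3.9375) + f(4.5625) + f(5.1875)].
Sum ≈ 22.23132.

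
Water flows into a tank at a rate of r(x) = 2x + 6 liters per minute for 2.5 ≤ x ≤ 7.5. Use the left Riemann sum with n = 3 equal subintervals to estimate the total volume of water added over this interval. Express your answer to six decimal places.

Δx = (7.5 − 2.5)/3 = 5/3.
Left endpoints: 2.5, 25/6, 35/6.
r(2.5) = 11, r(25/6) = 43/3, r(35/6) = 53/3.
Sum = Δx · [r(2.5) + r(25/6) + r(35/6)].
Sum ≈ 71.666667.

71.666667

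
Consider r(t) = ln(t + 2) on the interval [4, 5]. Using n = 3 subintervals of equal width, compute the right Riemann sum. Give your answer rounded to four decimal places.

1.8963

Δt = (5 − 4)/3 = 1/3.
Right endpoints: 13/3, 14/3, 5.
r(13/3) ≈ 1.8458, r(14/3) ≈ 1.8971, r(5) ≈ 1.9459.
Sum = Δt · [r(13/3) + r(14/3) + r(5)].
Sum ≈ 1.8963.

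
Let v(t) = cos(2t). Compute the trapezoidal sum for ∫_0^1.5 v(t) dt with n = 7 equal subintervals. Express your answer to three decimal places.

Δt = (1.5 − 0)/7 = 3/14.
v(0) ≈ 1.000, v(3/14) ≈ 0.910, v(3/7) ≈ 0.655, v(9/14) ≈ 0.281, v(6/7) ≈ -0.143, v(15/14) ≈ -0.541, v(9/7) ≈ -0.842, v(1.5) ≈ -0.990.
T_7 = (Δt/2)·[v(t_0) + 2v(t_1) + ... + 2v(t_{6}) + v(t_7)].
Sum ≈ 0.069.

0.069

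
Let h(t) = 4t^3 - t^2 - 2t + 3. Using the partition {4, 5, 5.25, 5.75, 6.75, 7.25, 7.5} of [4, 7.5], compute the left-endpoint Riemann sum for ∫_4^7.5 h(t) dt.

Subinterval widths: 1, 0.25, 0.5, 1, 0.5, 0.25.
Left endpoints: 4, 5, 5.25, 5.75, 6.75, 7.25.
h(4) = 235, h(5) = 468, h(5.25) = 543.75, h(5.75) = 718.875, h(6.75) = 1174.125, h(7.25) = 1460.25.
Sum = Σ Δt_i · h(t_i).
Sum = 2294.875.

2294.875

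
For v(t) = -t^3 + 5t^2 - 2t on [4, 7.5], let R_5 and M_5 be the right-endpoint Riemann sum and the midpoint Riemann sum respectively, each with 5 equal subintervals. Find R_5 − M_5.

-62.5209375

R_5 = -231.5775.
M_5 = -169.0565625.
R_5 − M_5 = -62.5209375.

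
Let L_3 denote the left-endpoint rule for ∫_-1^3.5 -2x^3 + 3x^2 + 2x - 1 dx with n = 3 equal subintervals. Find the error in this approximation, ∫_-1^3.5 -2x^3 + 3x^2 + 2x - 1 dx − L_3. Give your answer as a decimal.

-26.15625

Exact integral: ∫_-1^3.5 f(x) dx = -23.90625.
L_3 = 2.25.
Error = -23.90625 − 2.25 = -26.15625.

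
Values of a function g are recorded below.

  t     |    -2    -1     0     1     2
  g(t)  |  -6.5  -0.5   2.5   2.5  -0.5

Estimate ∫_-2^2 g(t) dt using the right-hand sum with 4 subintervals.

Δt = 1.
Sum = 1·[(-0.5) + 2.5 + 2.5 + (-0.5)] = 4.

4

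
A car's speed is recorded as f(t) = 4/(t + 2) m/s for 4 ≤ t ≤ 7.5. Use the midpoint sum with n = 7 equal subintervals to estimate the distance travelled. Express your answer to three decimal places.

Δt = (7.5 − 4)/7 = 0.5.
Midpoints: 4.25, 4.75, 5.25, 5.75, 6.25, 6.75, 7.25.
f(4.25) = 0.64, f(4.75) = 16/27, f(5.25) = 16/29, f(5.75) = 16/31, f(6.25) = 16/33, f(6.75) = 16/35, f(7.25) = 16/37.
Sum = Δt · [f(4.25) + f(4.75) + f(5.25) + ...].
Sum ≈ 1.837.

1.837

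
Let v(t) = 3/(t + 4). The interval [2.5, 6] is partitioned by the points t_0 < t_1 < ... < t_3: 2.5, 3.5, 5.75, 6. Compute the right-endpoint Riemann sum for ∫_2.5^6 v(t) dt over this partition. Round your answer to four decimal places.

1.1673

Subinterval widths: 1, 2.25, 0.25.
Right endpoints: 3.5, 5.75, 6.
v(3.5) = 0.4, v(5.75) = 4/13, v(6) = 0.3.
Sum = Σ Δt_i · v(t_i).
Sum ≈ 1.1673.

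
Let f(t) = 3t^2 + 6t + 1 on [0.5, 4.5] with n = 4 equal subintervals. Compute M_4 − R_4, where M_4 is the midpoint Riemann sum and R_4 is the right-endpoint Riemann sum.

-45

M_4 = 154.
R_4 = 199.
M_4 − R_4 = -45.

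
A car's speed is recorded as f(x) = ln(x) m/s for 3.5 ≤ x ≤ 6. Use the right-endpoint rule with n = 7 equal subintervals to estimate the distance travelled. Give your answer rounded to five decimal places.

3.96087

Δx = (6 − 3.5)/7 = 5/14.
Right endpoints: 27/7, 59/14, 32/7, 69/14, 37/7, 79/14, 6.
f(27/7) ≈ 1.34993, f(59/14) ≈ 1.43848, f(32/7) ≈ 1.51983, f(69/14) ≈ 1.59505, f(37/7) ≈ 1.66501, f(79/14) ≈ 1.73039, f(6) ≈ 1.79176.
Sum = Δx · [f(27/7) + f(59/14) + f(32/7) + ...].
Sum ≈ 3.96087.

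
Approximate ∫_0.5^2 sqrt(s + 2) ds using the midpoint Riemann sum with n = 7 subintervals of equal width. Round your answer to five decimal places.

Δs = (2 − 0.5)/7 = 3/14.
Midpoints: 17/28, 23/28, 29/28, 1.25, 41/28, 47/28, 53/28.
f(17/28) ≈ 1.61466, f(23/28) ≈ 1.67971, f(29/28) ≈ 1.74233, f(1.25) ≈ 1.80278, f(41/28) ≈ 1.86126, f(47/28) ≈ 1.91796, f(53/28) ≈ 1.97303.
Sum = Δs · [f(17/28) + f(23/28) + f(29/28) + ...].
Sum ≈ 2.69823.

2.69823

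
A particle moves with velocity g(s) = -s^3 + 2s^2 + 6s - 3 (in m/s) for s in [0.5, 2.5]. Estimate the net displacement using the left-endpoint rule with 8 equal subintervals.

11.46875

Δs = (2.5 − 0.5)/8 = 0.25.
Left endpoints: 0.5, 0.75, 1, 1.25, 1.5, 1.75, 2, 2.25.
g(0.5) = 0.375, g(0.75) = 2.203125, g(1) = 4, g(1.25) = 5.671875, g(1.5) = 7.125, g(1.75) = 8.265625, g(2) = 9, g(2.25) = 9.234375.
Sum = Δs · [g(0.5) + g(0.75) + g(1) + ...].
Sum = 11.46875.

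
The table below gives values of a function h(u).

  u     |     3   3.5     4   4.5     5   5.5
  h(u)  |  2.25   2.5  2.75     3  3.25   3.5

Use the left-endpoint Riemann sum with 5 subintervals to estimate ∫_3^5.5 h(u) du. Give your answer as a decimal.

6.875

Δu = 0.5.
Sum = 0.5·[2.25 + 2.5 + 2.75 + 3 + 3.25] = 6.875.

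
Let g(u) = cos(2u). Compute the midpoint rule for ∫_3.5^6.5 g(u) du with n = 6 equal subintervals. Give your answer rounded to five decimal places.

Δu = (6.5 − 3.5)/6 = 0.5.
Midpoints: 3.75, 4.25, 4.75, 5.25, 5.75, 6.25.
g(3.75) ≈ 0.34664, g(4.25) ≈ -0.60201, g(4.75) ≈ -0.99717, g(5.25) ≈ -0.47554, g(5.75) ≈ 0.48330, g(6.25) ≈ 0.99780.
Sum = Δu · [g(3.75) + g(4.25) + g(4.75) + ...].
Sum ≈ -0.12349.

-0.12349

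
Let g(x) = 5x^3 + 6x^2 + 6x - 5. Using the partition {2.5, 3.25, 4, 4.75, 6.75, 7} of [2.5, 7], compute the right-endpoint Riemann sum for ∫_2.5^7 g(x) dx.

Subinterval widths: 0.75, 0.75, 0.75, 2, 0.25.
Right endpoints: 3.25, 4, 4.75, 6.75, 7.
g(3.25) = 249.515625, g(4) = 435, g(4.75) = 694.734375, g(6.75) = 1846.609375, g(7) = 2046.
Sum = Σ Δx_i · g(x_i).
Sum = 5239.15625.

5239.15625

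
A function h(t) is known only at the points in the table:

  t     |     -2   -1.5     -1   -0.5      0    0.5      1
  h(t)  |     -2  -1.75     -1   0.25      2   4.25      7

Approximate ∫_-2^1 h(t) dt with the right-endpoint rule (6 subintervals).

Δt = 0.5.
Sum = 0.5·[(-1.75) + (-1) + 0.25 + 2 + 4.25 + 7] = 5.375.

5.375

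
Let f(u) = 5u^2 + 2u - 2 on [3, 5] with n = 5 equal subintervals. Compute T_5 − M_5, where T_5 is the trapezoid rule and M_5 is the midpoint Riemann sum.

T_5 = 175.6.
M_5 = 175.2.
T_5 − M_5 = 0.4.

0.4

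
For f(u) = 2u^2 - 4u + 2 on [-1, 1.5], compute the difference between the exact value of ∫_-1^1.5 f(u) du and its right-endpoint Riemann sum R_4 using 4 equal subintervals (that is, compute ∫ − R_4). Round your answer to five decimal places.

2.01823

Exact integral: ∫_-1^1.5 f(u) du ≈ 5.4166667.
R_4 = 3.3984375.
Error ≈ 5.4166667 − 3.3984375 ≈ 2.01823.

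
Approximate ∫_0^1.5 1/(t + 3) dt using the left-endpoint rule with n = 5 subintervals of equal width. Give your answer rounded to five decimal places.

Δt = (1.5 − 0)/5 = 0.3.
Left endpoints: 0, 0.3, 0.6, 0.9, 1.2.
f(0) = 1/3, f(0.3) = 10/33, f(0.6) = 5/18, f(0.9) = 10/39, f(1.2) = 5/21.
Sum = Δt · [f(0) + f(0.3) + f(0.6) + f(0.9) + f(1.2)].
Sum ≈ 0.42259.

0.42259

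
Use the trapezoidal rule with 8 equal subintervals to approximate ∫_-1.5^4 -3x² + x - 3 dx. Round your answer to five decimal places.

-78.29980

Δx = (4 − (-1.5))/8 = 0.6875.
f(-1.5) = -11.25, f(-0.8125) = -5.79296875, f(-0.125) = -3.171875, f(0.5625) = -3.38671875, f(1.25) = -6.4375, f(1.9375) = -12.32421875, f(2.625) = -21.046875, f(3.3125) = -32.60546875, f(4) = -47.
T_8 = (Δx/2)·[f(x_0) + 2f(x_1) + ... + 2f(x_{7}) + f(x_8)].
Sum ≈ -78.29980.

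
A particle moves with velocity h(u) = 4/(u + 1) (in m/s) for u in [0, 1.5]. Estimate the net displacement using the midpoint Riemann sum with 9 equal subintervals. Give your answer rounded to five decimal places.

3.66130

Δu = (1.5 − 0)/9 = 1/6.
Midpoints: 1/12, 0.25, 5/12, 7/12, 0.75, 11/12, 13/12, 1.25, 17/12.
h(1/12) = 48/13, h(0.25) = 3.2, h(5/12) = 48/17, h(7/12) = 48/19, h(0.75) = 16/7, h(11/12) = 48/23, h(13/12) = 1.92, h(1.25) = 16/9, h(17/12) = 48/29.
Sum = Δu · [h(1/12) + h(0.25) + h(5/12) + ...].
Sum ≈ 3.66130.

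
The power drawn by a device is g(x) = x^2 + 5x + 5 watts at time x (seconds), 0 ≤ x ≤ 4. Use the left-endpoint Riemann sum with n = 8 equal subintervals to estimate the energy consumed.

Δx = (4 − 0)/8 = 0.5.
Left endpoints: 0, 0.5, 1, 1.5, 2, 2.5, 3, 3.5.
g(0) = 5, g(0.5) = 7.75, g(1) = 11, g(1.5) = 14.75, g(2) = 19, g(2.5) = 23.75, g(3) = 29, g(3.5) = 34.75.
Sum = Δx · [g(0) + g(0.5) + g(1) + ...].
Sum = 72.5.

72.5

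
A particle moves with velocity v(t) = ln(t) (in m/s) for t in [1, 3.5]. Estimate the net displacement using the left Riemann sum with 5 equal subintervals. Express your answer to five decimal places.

1.55676

Δt = (3.5 − 1)/5 = 0.5.
Left endpoints: 1, 1.5, 2, 2.5, 3.
v(1) ≈ 0.00000, v(1.5) ≈ 0.40547, v(2) ≈ 0.69315, v(2.5) ≈ 0.91629, v(3) ≈ 1.09861.
Sum = Δt · [v(1) + v(1.5) + v(2) + v(2.5) + v(3)].
Sum ≈ 1.55676.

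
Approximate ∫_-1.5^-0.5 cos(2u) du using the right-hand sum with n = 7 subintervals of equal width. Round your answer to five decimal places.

Δu = (-0.5 − (-1.5))/7 = 1/7.
Right endpoints: -19/14, -17/14, -15/14, -13/14, -11/14, -9/14, -0.5.
f(-19/14) ≈ -0.91009, f(-17/14) ≈ -0.75639, f(-15/14) ≈ -0.54137, f(-13/14) ≈ -0.28245, f(-11/14) ≈ -0.00063, f(-9/14) ≈ 0.28124, f(-0.5) ≈ 0.54030.
Sum = Δu · [f(-19/14) + f(-17/14) + f(-15/14) + ...].
Sum ≈ -0.23848.

-0.23848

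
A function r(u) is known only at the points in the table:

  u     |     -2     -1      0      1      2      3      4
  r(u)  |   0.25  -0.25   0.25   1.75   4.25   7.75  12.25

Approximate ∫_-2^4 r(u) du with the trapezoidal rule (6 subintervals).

20

Δu = 1.
T_6 = (1/2)·[0.25 + 2·(-0.25) + 2·0.25 + 2·1.75 + 2·4.25 + 2·7.75 + 12.25] = 20.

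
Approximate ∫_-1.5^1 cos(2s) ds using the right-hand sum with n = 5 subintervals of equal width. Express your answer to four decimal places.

Δs = (1 − (-1.5))/5 = 0.5.
Right endpoints: -1, -0.5, 0, 0.5, 1.
f(-1) ≈ -0.4161, f(-0.5) ≈ 0.5403, f(0) ≈ 1.0000, f(0.5) ≈ 0.5403, f(1) ≈ -0.4161.
Sum = Δs · [f(-1) + f(-0.5) + f(0) + f(0.5) + f(1)].
Sum ≈ 0.6242.

0.6242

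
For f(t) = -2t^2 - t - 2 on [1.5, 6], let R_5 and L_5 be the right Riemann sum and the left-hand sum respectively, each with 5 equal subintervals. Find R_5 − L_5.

R_5 = -201.24.
L_5 = -136.44.
R_5 − L_5 = -64.8.

-64.8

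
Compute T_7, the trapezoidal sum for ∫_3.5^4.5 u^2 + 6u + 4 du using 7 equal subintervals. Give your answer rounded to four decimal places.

44.0867

Δu = (4.5 − 3.5)/7 = 1/7.
f(3.5) = 37.25, f(51/14) = 7669/196, f(53/14) = 8045/196, f(55/14) = 8429/196, f(57/14) = 8821/196, f(59/14) = 9221/196, f(61/14) = 9629/196, f(4.5) = 51.25.
T_7 = (Δu/2)·[f(u_0) + 2f(u_1) + ... + 2f(u_{6}) + f(u_7)].
Sum ≈ 44.0867.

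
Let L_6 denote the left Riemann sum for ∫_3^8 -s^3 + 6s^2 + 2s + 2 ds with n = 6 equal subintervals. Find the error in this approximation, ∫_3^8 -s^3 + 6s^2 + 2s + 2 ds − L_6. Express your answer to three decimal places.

-54.340

Exact integral: ∫_3^8 f(s) ds = 31.25.
L_6 ≈ 85.59028.
Error ≈ 31.25 − 85.59028 ≈ -54.340.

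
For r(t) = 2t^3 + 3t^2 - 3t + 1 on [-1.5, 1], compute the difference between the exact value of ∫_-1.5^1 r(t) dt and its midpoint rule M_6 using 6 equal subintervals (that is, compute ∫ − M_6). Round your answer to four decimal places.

0.0543

Exact integral: ∫_-1.5^1 r(t) dt = 6.71875.
M_6 ≈ 6.664497.
Error ≈ 6.71875 − 6.664497 ≈ 0.0543.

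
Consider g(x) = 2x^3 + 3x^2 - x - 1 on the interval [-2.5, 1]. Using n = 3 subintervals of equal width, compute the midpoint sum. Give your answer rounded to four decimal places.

-2.6858

Δx = (1 − (-2.5))/3 = 7/6.
Midpoints: -23/12, -0.75, 5/12.
g(-23/12) = -1853/864, g(-0.75) = 0.59375, g(5/12) = -649/864.
Sum = Δx · [g(-23/12) + g(-0.75) + g(5/12)].
Sum ≈ -2.6858.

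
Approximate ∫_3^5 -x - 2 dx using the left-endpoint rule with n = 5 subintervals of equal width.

Δx = (5 − 3)/5 = 0.4.
Left endpoints: 3, 3.4, 3.8, 4.2, 4.6.
f(3) = -5, f(3.4) = -5.4, f(3.8) = -5.8, f(4.2) = -6.2, f(4.6) = -6.6.
Sum = Δx · [f(3) + f(3.4) + f(3.8) + f(4.2) + f(4.6)].
Sum = -11.6.

-11.6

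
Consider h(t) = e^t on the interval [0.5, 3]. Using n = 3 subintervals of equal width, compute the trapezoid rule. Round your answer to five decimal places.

19.49161

Δt = (3 − 0.5)/3 = 5/6.
h(0.5) ≈ 1.64872, h(4/3) ≈ 3.79367, h(13/6) ≈ 8.72914, h(3) ≈ 20.08554.
T_3 = (Δt/2)·[h(t_0) + 2h(t_1) + 2h(t_2) + h(t_3)].
Sum ≈ 19.49161.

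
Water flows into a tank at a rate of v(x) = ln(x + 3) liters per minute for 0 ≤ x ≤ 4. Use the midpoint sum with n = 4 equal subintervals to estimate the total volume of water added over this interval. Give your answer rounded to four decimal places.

Δx = (4 − 0)/4 = 1.
Midpoints: 0.5, 1.5, 2.5, 3.5.
v(0.5) ≈ 1.2528, v(1.5) ≈ 1.5041, v(2.5) ≈ 1.7047, v(3.5) ≈ 1.8718.
Sum = Δx · [v(0.5) + v(1.5) + v(2.5) + v(3.5)].
Sum ≈ 6.3334.

6.3334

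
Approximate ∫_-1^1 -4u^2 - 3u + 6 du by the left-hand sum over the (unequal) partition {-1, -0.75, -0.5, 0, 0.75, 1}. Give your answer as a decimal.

Subinterval widths: 0.25, 0.25, 0.5, 0.75, 0.25.
Left endpoints: -1, -0.75, -0.5, 0, 0.75.
f(-1) = 5, f(-0.75) = 6, f(-0.5) = 6.5, f(0) = 6, f(0.75) = 1.5.
Sum = Σ Δu_i · f(u_i).
Sum = 10.875.

10.875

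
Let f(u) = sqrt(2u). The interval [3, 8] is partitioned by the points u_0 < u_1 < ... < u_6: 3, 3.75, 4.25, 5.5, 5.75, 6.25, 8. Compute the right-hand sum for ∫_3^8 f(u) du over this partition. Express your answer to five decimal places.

Subinterval widths: 0.75, 0.5, 1.25, 0.25, 0.5, 1.75.
Right endpoints: 3.75, 4.25, 5.5, 5.75, 6.25, 8.
f(3.75) ≈ 2.73861, f(4.25) ≈ 2.91548, f(5.5) ≈ 3.31662, f(5.75) ≈ 3.39116, f(6.25) ≈ 3.53553, f(8) ≈ 4.00000.
Sum = Σ Δu_i · f(u_i).
Sum ≈ 17.27304.

17.27304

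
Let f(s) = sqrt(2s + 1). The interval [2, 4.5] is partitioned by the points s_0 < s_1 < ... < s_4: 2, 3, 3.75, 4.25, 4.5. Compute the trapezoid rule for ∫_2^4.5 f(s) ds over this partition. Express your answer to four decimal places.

Subinterval widths: 1, 0.75, 0.5, 0.25.
f(2) ≈ 2.2361, f(3) ≈ 2.6458, f(3.75) ≈ 2.9155, f(4.25) ≈ 3.0822, f(4.5) ≈ 3.1623.
On each subinterval the trapezoid contributes (Δs_i/2)·[f(s_{i-1}) + f(s_i)].
Sum ≈ 6.8064.

6.8064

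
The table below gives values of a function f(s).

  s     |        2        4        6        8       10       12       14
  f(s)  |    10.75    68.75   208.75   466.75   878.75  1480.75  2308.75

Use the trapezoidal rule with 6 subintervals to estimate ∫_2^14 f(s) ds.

8527

Δs = 2.
T_6 = (2/2)·[10.75 + 2·68.75 + 2·208.75 + 2·466.75 + 2·878.75 + 2·1480.75 + 2308.75] = 8527.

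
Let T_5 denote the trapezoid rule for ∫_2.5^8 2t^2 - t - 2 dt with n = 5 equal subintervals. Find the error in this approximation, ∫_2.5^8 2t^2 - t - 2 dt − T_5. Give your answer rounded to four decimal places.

-2.2183

Exact integral: ∫_2.5^8 f(t) dt ≈ 291.041667.
T_5 = 293.26.
Error ≈ 291.041667 − 293.26 ≈ -2.2183.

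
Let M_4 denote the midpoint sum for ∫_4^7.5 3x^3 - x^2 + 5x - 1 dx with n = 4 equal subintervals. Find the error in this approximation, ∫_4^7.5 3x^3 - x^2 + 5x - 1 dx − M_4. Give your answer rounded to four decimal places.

Exact integral: ∫_4^7.5 f(x) dx ≈ 2158.880208.
M_4 ≈ 2147.547363.
Error ≈ 2158.880208 − 2147.547363 ≈ 11.3328.

11.3328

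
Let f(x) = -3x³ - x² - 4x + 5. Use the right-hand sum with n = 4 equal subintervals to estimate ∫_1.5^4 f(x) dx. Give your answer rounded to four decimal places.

Δx = (4 − 1.5)/4 = 0.625.
Right endpoints: 2.125, 2.75, 3.375, 4.
f(2.125) = -18843/512, f(2.75) = -75.953125, f(3.375) = -69233/512, f(4) = -219.
Sum = Δx · [f(2.125) + f(2.75) + f(3.375) + f(4)].
Sum ≈ -291.8604.

-291.8604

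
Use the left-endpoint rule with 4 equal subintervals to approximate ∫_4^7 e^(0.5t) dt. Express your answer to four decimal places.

Δt = (7 − 4)/4 = 0.75.
Left endpoints: 4, 4.75, 5.5, 6.25.
f(4) ≈ 7.3891, f(4.75) ≈ 10.7510, f(5.5) ≈ 15.6426, f(6.25) ≈ 22.7599.
Sum = Δt · [f(4) + f(4.75) + f(5.5) + f(6.25)].
Sum ≈ 42.4069.

42.4069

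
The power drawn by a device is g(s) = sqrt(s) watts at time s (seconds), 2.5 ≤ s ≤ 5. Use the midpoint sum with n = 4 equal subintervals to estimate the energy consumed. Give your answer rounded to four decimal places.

Δs = (5 − 2.5)/4 = 0.625.
Midpoints: 2.8125, 3.4375, 4.0625, 4.6875.
g(2.8125) ≈ 1.6771, g(3.4375) ≈ 1.8540, g(4.0625) ≈ 2.0156, g(4.6875) ≈ 2.1651.
Sum = Δs · [g(2.8125) + g(3.4375) + g(4.0625) + g(4.6875)].
Sum ≈ 4.8198.

4.8198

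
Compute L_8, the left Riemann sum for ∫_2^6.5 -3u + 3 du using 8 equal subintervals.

Δu = (6.5 − 2)/8 = 0.5625.
Left endpoints: 2, 2.5625, 3.125, 3.6875, 4.25, 4.8125, 5.375, 5.9375.
f(2) = -3, f(2.5625) = -4.6875, f(3.125) = -6.375, f(3.6875) = -8.0625, f(4.25) = -9.75, f(4.8125) = -11.4375, f(5.375) = -13.125, f(5.9375) = -14.8125.
Sum = Δu · [f(2) + f(2.5625) + f(3.125) + ...].
Sum = -40.078125.

-40.078125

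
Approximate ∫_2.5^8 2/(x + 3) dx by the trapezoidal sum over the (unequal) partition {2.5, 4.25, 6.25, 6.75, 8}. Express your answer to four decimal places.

Subinterval widths: 1.75, 2, 0.5, 1.25.
f(2.5) = 4/11, f(4.25) = 8/29, f(6.25) = 8/37, f(6.75) = 8/39, f(8) = 2/11.
On each subinterval the trapezoid contributes (Δx_i/2)·[f(x_{i-1}) + f(x_i)].
Sum ≈ 1.3988.

1.3988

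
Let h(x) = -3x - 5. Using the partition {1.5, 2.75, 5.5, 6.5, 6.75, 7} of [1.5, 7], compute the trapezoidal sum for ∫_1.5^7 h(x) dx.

Subinterval widths: 1.25, 2.75, 1, 0.25, 0.25.
h(1.5) = -9.5, h(2.75) = -13.25, h(5.5) = -21.5, h(6.5) = -24.5, h(6.75) = -25.25, h(7) = -26.
On each subinterval the trapezoid contributes (Δx_i/2)·[h(x_{i-1}) + h(x_i)].
Sum = -97.625.

-97.625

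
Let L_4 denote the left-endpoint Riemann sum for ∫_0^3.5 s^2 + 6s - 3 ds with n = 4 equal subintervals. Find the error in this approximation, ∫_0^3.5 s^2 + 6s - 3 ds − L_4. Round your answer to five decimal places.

14.10026

Exact integral: ∫_0^3.5 f(s) ds ≈ 40.5416667.
L_4 = 26.44140625.
Error ≈ 40.5416667 − 26.44140625 ≈ 14.10026.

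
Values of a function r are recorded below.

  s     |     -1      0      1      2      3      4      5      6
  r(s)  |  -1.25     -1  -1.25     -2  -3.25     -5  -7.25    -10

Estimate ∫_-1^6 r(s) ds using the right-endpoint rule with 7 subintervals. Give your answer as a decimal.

-29.75

Δs = 1.
Sum = 1·[(-1) + (-1.25) + (-2) + (-3.25) + (-5) + (-7.25) + (-10)] = -29.75.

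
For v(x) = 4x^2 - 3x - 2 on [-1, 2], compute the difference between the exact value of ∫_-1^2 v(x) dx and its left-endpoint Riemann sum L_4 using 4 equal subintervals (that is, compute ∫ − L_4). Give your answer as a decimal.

0

Exact integral: ∫_-1^2 v(x) dx = 1.5.
L_4 = 1.5.
Error = 1.5 − 1.5 = 0.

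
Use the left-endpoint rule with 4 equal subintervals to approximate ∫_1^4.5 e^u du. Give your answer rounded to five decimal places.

Δu = (4.5 − 1)/4 = 0.875.
Left endpoints: 1, 1.875, 2.75, 3.625.
f(1) ≈ 2.71828, f(1.875) ≈ 6.52082, f(2.75) ≈ 15.64263, f(3.625) ≈ 37.52472.
Sum = Δu · [f(1) + f(1.875) + f(2.75) + f(3.625)].
Sum ≈ 54.60565.

54.60565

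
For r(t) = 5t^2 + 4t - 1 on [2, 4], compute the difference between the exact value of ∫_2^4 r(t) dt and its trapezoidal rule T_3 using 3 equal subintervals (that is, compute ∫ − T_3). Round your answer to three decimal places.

-0.741

Exact integral: ∫_2^4 r(t) dt ≈ 115.33333.
T_3 ≈ 116.07407.
Error ≈ 115.33333 − 116.07407 ≈ -0.741.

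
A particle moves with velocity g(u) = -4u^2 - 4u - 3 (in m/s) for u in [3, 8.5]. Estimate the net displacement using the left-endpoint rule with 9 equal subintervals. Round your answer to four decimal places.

-843.1749

Δu = (8.5 − 3)/9 = 11/18.
Left endpoints: 3, 65/18, 38/9, 29/6, 49/9, 109/18, 20/3, 131/18, 71/9.
g(3) = -51, g(65/18) = -5638/81, g(38/9) = -7387/81, g(29/6) = -1042/9, g(49/9) = -11611/81, g(109/18) = -14086/81, g(20/3) = -1867/9, g(131/18) = -19762/81, g(71/9) = -22963/81.
Sum = Δu · [g(3) + g(65/18) + g(38/9) + ...].
Sum ≈ -843.1749.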